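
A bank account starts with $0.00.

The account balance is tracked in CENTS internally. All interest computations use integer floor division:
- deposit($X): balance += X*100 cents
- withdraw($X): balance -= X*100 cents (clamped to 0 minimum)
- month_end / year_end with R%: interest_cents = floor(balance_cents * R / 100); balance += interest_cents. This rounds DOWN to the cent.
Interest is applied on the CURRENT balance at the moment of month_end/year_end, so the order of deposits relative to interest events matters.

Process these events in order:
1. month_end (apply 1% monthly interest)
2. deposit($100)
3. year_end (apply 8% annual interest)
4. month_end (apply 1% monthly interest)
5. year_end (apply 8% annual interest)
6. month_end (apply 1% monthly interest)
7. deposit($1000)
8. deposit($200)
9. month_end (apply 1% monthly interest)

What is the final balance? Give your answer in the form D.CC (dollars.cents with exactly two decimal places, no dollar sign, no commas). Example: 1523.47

After 1 (month_end (apply 1% monthly interest)): balance=$0.00 total_interest=$0.00
After 2 (deposit($100)): balance=$100.00 total_interest=$0.00
After 3 (year_end (apply 8% annual interest)): balance=$108.00 total_interest=$8.00
After 4 (month_end (apply 1% monthly interest)): balance=$109.08 total_interest=$9.08
After 5 (year_end (apply 8% annual interest)): balance=$117.80 total_interest=$17.80
After 6 (month_end (apply 1% monthly interest)): balance=$118.97 total_interest=$18.97
After 7 (deposit($1000)): balance=$1118.97 total_interest=$18.97
After 8 (deposit($200)): balance=$1318.97 total_interest=$18.97
After 9 (month_end (apply 1% monthly interest)): balance=$1332.15 total_interest=$32.15

Answer: 1332.15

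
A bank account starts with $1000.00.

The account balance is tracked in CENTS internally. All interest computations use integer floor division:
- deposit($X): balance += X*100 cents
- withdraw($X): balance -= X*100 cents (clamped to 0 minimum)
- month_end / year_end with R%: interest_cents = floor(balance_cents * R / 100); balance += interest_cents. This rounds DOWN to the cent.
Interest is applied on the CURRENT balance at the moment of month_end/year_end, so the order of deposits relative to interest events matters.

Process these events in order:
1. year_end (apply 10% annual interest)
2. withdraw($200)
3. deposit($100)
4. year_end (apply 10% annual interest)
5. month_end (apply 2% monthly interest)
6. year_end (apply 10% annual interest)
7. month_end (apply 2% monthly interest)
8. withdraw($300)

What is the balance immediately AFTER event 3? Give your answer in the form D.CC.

After 1 (year_end (apply 10% annual interest)): balance=$1100.00 total_interest=$100.00
After 2 (withdraw($200)): balance=$900.00 total_interest=$100.00
After 3 (deposit($100)): balance=$1000.00 total_interest=$100.00

Answer: 1000.00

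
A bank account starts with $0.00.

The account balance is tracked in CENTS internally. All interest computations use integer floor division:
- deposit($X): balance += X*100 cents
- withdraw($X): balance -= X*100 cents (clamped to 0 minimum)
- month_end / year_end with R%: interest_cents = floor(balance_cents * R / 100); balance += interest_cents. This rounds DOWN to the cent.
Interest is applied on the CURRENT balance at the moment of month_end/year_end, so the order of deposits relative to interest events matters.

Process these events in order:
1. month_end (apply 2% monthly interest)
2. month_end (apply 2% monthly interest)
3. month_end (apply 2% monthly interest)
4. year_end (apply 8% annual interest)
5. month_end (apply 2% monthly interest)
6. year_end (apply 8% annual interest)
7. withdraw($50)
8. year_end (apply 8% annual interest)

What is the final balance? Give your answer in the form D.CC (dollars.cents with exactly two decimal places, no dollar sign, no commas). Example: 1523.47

After 1 (month_end (apply 2% monthly interest)): balance=$0.00 total_interest=$0.00
After 2 (month_end (apply 2% monthly interest)): balance=$0.00 total_interest=$0.00
After 3 (month_end (apply 2% monthly interest)): balance=$0.00 total_interest=$0.00
After 4 (year_end (apply 8% annual interest)): balance=$0.00 total_interest=$0.00
After 5 (month_end (apply 2% monthly interest)): balance=$0.00 total_interest=$0.00
After 6 (year_end (apply 8% annual interest)): balance=$0.00 total_interest=$0.00
After 7 (withdraw($50)): balance=$0.00 total_interest=$0.00
After 8 (year_end (apply 8% annual interest)): balance=$0.00 total_interest=$0.00

Answer: 0.00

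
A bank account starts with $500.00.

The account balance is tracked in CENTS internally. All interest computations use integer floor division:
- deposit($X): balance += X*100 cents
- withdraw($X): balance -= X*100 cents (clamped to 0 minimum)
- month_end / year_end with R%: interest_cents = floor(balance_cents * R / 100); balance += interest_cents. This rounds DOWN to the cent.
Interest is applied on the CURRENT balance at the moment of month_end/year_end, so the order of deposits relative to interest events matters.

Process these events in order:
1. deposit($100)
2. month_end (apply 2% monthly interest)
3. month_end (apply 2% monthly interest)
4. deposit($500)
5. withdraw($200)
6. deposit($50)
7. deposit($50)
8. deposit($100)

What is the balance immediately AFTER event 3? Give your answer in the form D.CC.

Answer: 624.24

Derivation:
After 1 (deposit($100)): balance=$600.00 total_interest=$0.00
After 2 (month_end (apply 2% monthly interest)): balance=$612.00 total_interest=$12.00
After 3 (month_end (apply 2% monthly interest)): balance=$624.24 total_interest=$24.24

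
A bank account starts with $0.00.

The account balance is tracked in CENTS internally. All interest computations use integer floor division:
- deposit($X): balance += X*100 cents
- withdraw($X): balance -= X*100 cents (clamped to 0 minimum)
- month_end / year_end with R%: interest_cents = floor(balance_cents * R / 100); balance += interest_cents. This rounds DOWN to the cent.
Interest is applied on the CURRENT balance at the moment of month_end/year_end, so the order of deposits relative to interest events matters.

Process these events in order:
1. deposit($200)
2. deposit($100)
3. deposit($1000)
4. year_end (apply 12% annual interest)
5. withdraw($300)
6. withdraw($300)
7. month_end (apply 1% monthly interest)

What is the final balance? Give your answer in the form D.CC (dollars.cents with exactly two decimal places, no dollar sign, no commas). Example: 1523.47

After 1 (deposit($200)): balance=$200.00 total_interest=$0.00
After 2 (deposit($100)): balance=$300.00 total_interest=$0.00
After 3 (deposit($1000)): balance=$1300.00 total_interest=$0.00
After 4 (year_end (apply 12% annual interest)): balance=$1456.00 total_interest=$156.00
After 5 (withdraw($300)): balance=$1156.00 total_interest=$156.00
After 6 (withdraw($300)): balance=$856.00 total_interest=$156.00
After 7 (month_end (apply 1% monthly interest)): balance=$864.56 total_interest=$164.56

Answer: 864.56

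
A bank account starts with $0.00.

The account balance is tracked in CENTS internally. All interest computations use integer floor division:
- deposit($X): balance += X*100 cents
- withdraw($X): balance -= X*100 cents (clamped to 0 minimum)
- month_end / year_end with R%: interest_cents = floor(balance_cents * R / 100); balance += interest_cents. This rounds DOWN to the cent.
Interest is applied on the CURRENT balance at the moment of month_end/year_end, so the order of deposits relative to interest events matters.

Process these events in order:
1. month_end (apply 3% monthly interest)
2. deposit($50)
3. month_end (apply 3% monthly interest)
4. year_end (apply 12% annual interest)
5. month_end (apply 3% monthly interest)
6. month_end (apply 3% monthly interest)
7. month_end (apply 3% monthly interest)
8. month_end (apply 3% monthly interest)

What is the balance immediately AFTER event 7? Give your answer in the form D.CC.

After 1 (month_end (apply 3% monthly interest)): balance=$0.00 total_interest=$0.00
After 2 (deposit($50)): balance=$50.00 total_interest=$0.00
After 3 (month_end (apply 3% monthly interest)): balance=$51.50 total_interest=$1.50
After 4 (year_end (apply 12% annual interest)): balance=$57.68 total_interest=$7.68
After 5 (month_end (apply 3% monthly interest)): balance=$59.41 total_interest=$9.41
After 6 (month_end (apply 3% monthly interest)): balance=$61.19 total_interest=$11.19
After 7 (month_end (apply 3% monthly interest)): balance=$63.02 total_interest=$13.02

Answer: 63.02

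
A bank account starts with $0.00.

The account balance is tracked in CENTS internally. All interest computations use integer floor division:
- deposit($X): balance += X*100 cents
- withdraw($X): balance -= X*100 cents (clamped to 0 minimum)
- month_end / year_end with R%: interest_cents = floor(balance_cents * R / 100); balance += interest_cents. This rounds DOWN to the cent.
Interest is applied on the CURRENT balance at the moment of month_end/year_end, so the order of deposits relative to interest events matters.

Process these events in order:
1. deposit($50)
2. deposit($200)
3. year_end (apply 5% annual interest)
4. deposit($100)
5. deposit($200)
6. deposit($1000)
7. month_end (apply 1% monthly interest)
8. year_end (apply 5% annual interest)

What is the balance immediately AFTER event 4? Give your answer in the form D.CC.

After 1 (deposit($50)): balance=$50.00 total_interest=$0.00
After 2 (deposit($200)): balance=$250.00 total_interest=$0.00
After 3 (year_end (apply 5% annual interest)): balance=$262.50 total_interest=$12.50
After 4 (deposit($100)): balance=$362.50 total_interest=$12.50

Answer: 362.50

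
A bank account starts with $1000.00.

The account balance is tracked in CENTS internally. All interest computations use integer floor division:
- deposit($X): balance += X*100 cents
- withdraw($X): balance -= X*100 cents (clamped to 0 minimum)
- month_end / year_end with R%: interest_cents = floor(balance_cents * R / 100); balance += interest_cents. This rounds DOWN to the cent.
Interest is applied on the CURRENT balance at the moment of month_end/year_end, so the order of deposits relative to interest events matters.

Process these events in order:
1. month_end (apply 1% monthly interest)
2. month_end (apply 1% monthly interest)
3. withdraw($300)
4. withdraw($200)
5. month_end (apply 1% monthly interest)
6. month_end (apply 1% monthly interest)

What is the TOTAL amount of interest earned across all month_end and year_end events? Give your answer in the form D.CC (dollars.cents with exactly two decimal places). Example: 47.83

Answer: 30.55

Derivation:
After 1 (month_end (apply 1% monthly interest)): balance=$1010.00 total_interest=$10.00
After 2 (month_end (apply 1% monthly interest)): balance=$1020.10 total_interest=$20.10
After 3 (withdraw($300)): balance=$720.10 total_interest=$20.10
After 4 (withdraw($200)): balance=$520.10 total_interest=$20.10
After 5 (month_end (apply 1% monthly interest)): balance=$525.30 total_interest=$25.30
After 6 (month_end (apply 1% monthly interest)): balance=$530.55 total_interest=$30.55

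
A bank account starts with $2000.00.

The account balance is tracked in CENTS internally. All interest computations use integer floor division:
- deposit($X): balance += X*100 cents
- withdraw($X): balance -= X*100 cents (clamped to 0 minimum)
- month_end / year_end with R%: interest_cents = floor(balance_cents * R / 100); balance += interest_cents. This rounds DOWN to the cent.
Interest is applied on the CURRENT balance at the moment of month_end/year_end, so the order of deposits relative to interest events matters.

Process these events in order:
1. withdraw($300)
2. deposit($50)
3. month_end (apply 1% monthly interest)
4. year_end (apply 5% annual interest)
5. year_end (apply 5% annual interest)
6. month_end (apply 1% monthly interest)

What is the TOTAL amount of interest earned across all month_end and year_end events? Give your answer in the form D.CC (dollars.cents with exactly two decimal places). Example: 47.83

After 1 (withdraw($300)): balance=$1700.00 total_interest=$0.00
After 2 (deposit($50)): balance=$1750.00 total_interest=$0.00
After 3 (month_end (apply 1% monthly interest)): balance=$1767.50 total_interest=$17.50
After 4 (year_end (apply 5% annual interest)): balance=$1855.87 total_interest=$105.87
After 5 (year_end (apply 5% annual interest)): balance=$1948.66 total_interest=$198.66
After 6 (month_end (apply 1% monthly interest)): balance=$1968.14 total_interest=$218.14

Answer: 218.14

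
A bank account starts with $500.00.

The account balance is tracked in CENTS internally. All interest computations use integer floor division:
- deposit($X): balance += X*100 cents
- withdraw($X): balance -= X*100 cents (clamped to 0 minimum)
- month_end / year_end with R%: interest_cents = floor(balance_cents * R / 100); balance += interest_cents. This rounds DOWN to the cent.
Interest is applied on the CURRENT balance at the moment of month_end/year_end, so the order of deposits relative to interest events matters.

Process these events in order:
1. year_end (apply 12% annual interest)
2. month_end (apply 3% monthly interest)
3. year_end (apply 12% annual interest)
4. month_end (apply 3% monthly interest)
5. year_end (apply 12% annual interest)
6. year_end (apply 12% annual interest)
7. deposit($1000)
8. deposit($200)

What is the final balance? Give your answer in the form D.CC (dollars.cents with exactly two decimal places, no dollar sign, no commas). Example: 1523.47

Answer: 2034.65

Derivation:
After 1 (year_end (apply 12% annual interest)): balance=$560.00 total_interest=$60.00
After 2 (month_end (apply 3% monthly interest)): balance=$576.80 total_interest=$76.80
After 3 (year_end (apply 12% annual interest)): balance=$646.01 total_interest=$146.01
After 4 (month_end (apply 3% monthly interest)): balance=$665.39 total_interest=$165.39
After 5 (year_end (apply 12% annual interest)): balance=$745.23 total_interest=$245.23
After 6 (year_end (apply 12% annual interest)): balance=$834.65 total_interest=$334.65
After 7 (deposit($1000)): balance=$1834.65 total_interest=$334.65
After 8 (deposit($200)): balance=$2034.65 total_interest=$334.65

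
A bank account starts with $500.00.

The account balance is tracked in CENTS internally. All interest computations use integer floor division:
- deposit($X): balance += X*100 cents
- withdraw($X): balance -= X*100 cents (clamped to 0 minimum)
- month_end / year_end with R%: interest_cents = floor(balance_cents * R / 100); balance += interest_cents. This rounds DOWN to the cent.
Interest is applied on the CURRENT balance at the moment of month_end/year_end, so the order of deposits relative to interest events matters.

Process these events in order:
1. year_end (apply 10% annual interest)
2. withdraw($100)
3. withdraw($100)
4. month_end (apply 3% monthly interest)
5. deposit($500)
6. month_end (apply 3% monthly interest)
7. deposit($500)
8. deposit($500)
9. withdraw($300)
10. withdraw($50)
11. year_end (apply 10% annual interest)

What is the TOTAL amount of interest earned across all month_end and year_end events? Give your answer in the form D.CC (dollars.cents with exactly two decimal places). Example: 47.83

Answer: 239.94

Derivation:
After 1 (year_end (apply 10% annual interest)): balance=$550.00 total_interest=$50.00
After 2 (withdraw($100)): balance=$450.00 total_interest=$50.00
After 3 (withdraw($100)): balance=$350.00 total_interest=$50.00
After 4 (month_end (apply 3% monthly interest)): balance=$360.50 total_interest=$60.50
After 5 (deposit($500)): balance=$860.50 total_interest=$60.50
After 6 (month_end (apply 3% monthly interest)): balance=$886.31 total_interest=$86.31
After 7 (deposit($500)): balance=$1386.31 total_interest=$86.31
After 8 (deposit($500)): balance=$1886.31 total_interest=$86.31
After 9 (withdraw($300)): balance=$1586.31 total_interest=$86.31
After 10 (withdraw($50)): balance=$1536.31 total_interest=$86.31
After 11 (year_end (apply 10% annual interest)): balance=$1689.94 total_interest=$239.94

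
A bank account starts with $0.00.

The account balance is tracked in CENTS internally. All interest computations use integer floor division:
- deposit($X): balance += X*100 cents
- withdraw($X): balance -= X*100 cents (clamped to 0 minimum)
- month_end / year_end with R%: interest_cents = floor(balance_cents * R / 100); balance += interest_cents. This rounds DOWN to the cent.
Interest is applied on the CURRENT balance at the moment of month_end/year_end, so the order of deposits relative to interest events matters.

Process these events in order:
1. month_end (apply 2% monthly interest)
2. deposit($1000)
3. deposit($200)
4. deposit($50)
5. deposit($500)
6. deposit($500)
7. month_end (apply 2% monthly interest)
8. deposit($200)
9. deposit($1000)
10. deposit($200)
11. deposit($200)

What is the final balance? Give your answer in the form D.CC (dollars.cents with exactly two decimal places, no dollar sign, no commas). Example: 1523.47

Answer: 3895.00

Derivation:
After 1 (month_end (apply 2% monthly interest)): balance=$0.00 total_interest=$0.00
After 2 (deposit($1000)): balance=$1000.00 total_interest=$0.00
After 3 (deposit($200)): balance=$1200.00 total_interest=$0.00
After 4 (deposit($50)): balance=$1250.00 total_interest=$0.00
After 5 (deposit($500)): balance=$1750.00 total_interest=$0.00
After 6 (deposit($500)): balance=$2250.00 total_interest=$0.00
After 7 (month_end (apply 2% monthly interest)): balance=$2295.00 total_interest=$45.00
After 8 (deposit($200)): balance=$2495.00 total_interest=$45.00
After 9 (deposit($1000)): balance=$3495.00 total_interest=$45.00
After 10 (deposit($200)): balance=$3695.00 total_interest=$45.00
After 11 (deposit($200)): balance=$3895.00 total_interest=$45.00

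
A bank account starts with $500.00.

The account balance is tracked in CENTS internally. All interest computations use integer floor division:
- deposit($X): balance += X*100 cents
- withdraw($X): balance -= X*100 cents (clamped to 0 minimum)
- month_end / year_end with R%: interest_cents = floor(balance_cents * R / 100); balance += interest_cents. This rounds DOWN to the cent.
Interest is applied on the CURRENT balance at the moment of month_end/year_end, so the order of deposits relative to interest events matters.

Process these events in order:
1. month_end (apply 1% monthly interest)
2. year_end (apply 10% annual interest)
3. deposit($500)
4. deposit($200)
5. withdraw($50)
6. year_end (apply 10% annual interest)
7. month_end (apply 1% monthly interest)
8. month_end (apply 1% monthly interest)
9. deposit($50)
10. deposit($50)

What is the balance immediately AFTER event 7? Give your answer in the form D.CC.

After 1 (month_end (apply 1% monthly interest)): balance=$505.00 total_interest=$5.00
After 2 (year_end (apply 10% annual interest)): balance=$555.50 total_interest=$55.50
After 3 (deposit($500)): balance=$1055.50 total_interest=$55.50
After 4 (deposit($200)): balance=$1255.50 total_interest=$55.50
After 5 (withdraw($50)): balance=$1205.50 total_interest=$55.50
After 6 (year_end (apply 10% annual interest)): balance=$1326.05 total_interest=$176.05
After 7 (month_end (apply 1% monthly interest)): balance=$1339.31 total_interest=$189.31

Answer: 1339.31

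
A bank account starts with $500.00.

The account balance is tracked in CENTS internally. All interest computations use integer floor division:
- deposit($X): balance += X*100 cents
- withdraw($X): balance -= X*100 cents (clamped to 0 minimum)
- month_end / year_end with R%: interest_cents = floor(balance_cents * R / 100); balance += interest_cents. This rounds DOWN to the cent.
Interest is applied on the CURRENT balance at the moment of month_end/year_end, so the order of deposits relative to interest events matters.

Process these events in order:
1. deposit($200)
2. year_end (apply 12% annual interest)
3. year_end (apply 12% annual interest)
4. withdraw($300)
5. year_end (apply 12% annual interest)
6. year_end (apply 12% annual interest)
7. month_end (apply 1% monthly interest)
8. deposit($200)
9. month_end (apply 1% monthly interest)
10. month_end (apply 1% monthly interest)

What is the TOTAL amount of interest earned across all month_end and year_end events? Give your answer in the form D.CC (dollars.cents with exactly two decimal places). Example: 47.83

Answer: 351.11

Derivation:
After 1 (deposit($200)): balance=$700.00 total_interest=$0.00
After 2 (year_end (apply 12% annual interest)): balance=$784.00 total_interest=$84.00
After 3 (year_end (apply 12% annual interest)): balance=$878.08 total_interest=$178.08
After 4 (withdraw($300)): balance=$578.08 total_interest=$178.08
After 5 (year_end (apply 12% annual interest)): balance=$647.44 total_interest=$247.44
After 6 (year_end (apply 12% annual interest)): balance=$725.13 total_interest=$325.13
After 7 (month_end (apply 1% monthly interest)): balance=$732.38 total_interest=$332.38
After 8 (deposit($200)): balance=$932.38 total_interest=$332.38
After 9 (month_end (apply 1% monthly interest)): balance=$941.70 total_interest=$341.70
After 10 (month_end (apply 1% monthly interest)): balance=$951.11 total_interest=$351.11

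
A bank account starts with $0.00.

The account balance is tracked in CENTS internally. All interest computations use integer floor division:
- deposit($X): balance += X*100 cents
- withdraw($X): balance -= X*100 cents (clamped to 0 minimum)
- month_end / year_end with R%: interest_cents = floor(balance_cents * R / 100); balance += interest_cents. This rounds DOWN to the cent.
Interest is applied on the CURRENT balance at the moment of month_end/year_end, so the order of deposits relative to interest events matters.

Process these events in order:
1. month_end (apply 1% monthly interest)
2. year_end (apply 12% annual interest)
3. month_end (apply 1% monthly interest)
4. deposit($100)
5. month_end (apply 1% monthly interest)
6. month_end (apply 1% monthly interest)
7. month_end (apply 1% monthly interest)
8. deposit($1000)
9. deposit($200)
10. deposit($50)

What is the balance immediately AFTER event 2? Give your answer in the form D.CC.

Answer: 0.00

Derivation:
After 1 (month_end (apply 1% monthly interest)): balance=$0.00 total_interest=$0.00
After 2 (year_end (apply 12% annual interest)): balance=$0.00 total_interest=$0.00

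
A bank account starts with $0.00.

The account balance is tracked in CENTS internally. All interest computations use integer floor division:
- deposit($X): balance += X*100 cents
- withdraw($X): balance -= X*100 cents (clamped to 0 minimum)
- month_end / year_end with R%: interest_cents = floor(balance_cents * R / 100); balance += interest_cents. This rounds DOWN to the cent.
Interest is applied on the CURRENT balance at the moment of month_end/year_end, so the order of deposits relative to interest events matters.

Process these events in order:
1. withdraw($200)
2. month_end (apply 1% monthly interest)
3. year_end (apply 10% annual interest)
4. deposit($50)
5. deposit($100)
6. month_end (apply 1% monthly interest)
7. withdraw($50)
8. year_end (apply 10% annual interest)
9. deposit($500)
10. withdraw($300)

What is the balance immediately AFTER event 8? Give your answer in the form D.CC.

After 1 (withdraw($200)): balance=$0.00 total_interest=$0.00
After 2 (month_end (apply 1% monthly interest)): balance=$0.00 total_interest=$0.00
After 3 (year_end (apply 10% annual interest)): balance=$0.00 total_interest=$0.00
After 4 (deposit($50)): balance=$50.00 total_interest=$0.00
After 5 (deposit($100)): balance=$150.00 total_interest=$0.00
After 6 (month_end (apply 1% monthly interest)): balance=$151.50 total_interest=$1.50
After 7 (withdraw($50)): balance=$101.50 total_interest=$1.50
After 8 (year_end (apply 10% annual interest)): balance=$111.65 total_interest=$11.65

Answer: 111.65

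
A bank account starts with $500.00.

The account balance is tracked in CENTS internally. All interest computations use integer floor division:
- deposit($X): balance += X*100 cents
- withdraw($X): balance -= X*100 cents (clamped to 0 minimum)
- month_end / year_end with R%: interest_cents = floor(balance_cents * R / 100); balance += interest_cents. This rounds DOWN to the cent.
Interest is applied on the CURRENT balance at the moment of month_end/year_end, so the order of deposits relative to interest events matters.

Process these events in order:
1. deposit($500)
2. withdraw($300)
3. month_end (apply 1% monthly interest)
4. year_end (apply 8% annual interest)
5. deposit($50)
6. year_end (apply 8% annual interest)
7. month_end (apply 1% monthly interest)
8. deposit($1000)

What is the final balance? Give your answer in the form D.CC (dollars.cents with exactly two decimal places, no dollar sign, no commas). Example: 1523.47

After 1 (deposit($500)): balance=$1000.00 total_interest=$0.00
After 2 (withdraw($300)): balance=$700.00 total_interest=$0.00
After 3 (month_end (apply 1% monthly interest)): balance=$707.00 total_interest=$7.00
After 4 (year_end (apply 8% annual interest)): balance=$763.56 total_interest=$63.56
After 5 (deposit($50)): balance=$813.56 total_interest=$63.56
After 6 (year_end (apply 8% annual interest)): balance=$878.64 total_interest=$128.64
After 7 (month_end (apply 1% monthly interest)): balance=$887.42 total_interest=$137.42
After 8 (deposit($1000)): balance=$1887.42 total_interest=$137.42

Answer: 1887.42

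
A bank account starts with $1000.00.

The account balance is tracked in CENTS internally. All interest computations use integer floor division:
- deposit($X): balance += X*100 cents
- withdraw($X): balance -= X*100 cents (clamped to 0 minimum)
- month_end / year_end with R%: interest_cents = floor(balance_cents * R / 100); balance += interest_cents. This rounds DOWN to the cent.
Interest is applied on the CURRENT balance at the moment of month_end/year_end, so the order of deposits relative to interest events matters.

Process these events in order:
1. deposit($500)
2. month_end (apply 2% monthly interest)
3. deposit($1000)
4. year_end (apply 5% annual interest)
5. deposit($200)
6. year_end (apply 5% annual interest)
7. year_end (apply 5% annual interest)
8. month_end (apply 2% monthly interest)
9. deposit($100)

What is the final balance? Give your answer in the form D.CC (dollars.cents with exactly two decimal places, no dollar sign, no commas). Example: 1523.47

After 1 (deposit($500)): balance=$1500.00 total_interest=$0.00
After 2 (month_end (apply 2% monthly interest)): balance=$1530.00 total_interest=$30.00
After 3 (deposit($1000)): balance=$2530.00 total_interest=$30.00
After 4 (year_end (apply 5% annual interest)): balance=$2656.50 total_interest=$156.50
After 5 (deposit($200)): balance=$2856.50 total_interest=$156.50
After 6 (year_end (apply 5% annual interest)): balance=$2999.32 total_interest=$299.32
After 7 (year_end (apply 5% annual interest)): balance=$3149.28 total_interest=$449.28
After 8 (month_end (apply 2% monthly interest)): balance=$3212.26 total_interest=$512.26
After 9 (deposit($100)): balance=$3312.26 total_interest=$512.26

Answer: 3312.26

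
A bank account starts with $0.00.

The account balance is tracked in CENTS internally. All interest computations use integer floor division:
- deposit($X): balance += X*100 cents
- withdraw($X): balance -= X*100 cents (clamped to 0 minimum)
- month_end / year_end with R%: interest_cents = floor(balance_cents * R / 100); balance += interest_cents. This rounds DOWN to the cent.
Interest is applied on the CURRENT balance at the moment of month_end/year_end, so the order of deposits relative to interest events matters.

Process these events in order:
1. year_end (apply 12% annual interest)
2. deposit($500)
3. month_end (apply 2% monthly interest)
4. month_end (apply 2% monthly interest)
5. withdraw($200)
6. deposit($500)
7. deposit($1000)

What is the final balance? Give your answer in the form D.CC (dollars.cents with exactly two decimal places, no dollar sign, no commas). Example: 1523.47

After 1 (year_end (apply 12% annual interest)): balance=$0.00 total_interest=$0.00
After 2 (deposit($500)): balance=$500.00 total_interest=$0.00
After 3 (month_end (apply 2% monthly interest)): balance=$510.00 total_interest=$10.00
After 4 (month_end (apply 2% monthly interest)): balance=$520.20 total_interest=$20.20
After 5 (withdraw($200)): balance=$320.20 total_interest=$20.20
After 6 (deposit($500)): balance=$820.20 total_interest=$20.20
After 7 (deposit($1000)): balance=$1820.20 total_interest=$20.20

Answer: 1820.20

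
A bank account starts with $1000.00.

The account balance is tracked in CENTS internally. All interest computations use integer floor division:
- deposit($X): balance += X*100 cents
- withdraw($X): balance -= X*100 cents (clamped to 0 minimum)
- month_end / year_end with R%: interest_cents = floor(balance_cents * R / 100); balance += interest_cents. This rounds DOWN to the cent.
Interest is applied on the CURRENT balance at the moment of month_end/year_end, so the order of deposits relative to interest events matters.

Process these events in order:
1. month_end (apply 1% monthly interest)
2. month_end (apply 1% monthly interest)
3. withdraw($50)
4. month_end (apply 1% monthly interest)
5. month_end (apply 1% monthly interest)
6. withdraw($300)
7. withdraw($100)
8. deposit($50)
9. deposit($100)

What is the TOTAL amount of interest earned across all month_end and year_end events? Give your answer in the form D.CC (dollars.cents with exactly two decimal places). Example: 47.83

After 1 (month_end (apply 1% monthly interest)): balance=$1010.00 total_interest=$10.00
After 2 (month_end (apply 1% monthly interest)): balance=$1020.10 total_interest=$20.10
After 3 (withdraw($50)): balance=$970.10 total_interest=$20.10
After 4 (month_end (apply 1% monthly interest)): balance=$979.80 total_interest=$29.80
After 5 (month_end (apply 1% monthly interest)): balance=$989.59 total_interest=$39.59
After 6 (withdraw($300)): balance=$689.59 total_interest=$39.59
After 7 (withdraw($100)): balance=$589.59 total_interest=$39.59
After 8 (deposit($50)): balance=$639.59 total_interest=$39.59
After 9 (deposit($100)): balance=$739.59 total_interest=$39.59

Answer: 39.59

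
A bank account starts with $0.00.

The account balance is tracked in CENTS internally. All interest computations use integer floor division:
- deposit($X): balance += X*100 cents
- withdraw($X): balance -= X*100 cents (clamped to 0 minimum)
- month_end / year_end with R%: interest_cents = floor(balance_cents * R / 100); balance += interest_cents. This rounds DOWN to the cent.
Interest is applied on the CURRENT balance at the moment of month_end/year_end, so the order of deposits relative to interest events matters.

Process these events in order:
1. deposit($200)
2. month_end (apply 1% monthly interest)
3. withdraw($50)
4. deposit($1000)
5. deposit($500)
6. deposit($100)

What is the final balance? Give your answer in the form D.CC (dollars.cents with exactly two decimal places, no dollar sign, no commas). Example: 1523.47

After 1 (deposit($200)): balance=$200.00 total_interest=$0.00
After 2 (month_end (apply 1% monthly interest)): balance=$202.00 total_interest=$2.00
After 3 (withdraw($50)): balance=$152.00 total_interest=$2.00
After 4 (deposit($1000)): balance=$1152.00 total_interest=$2.00
After 5 (deposit($500)): balance=$1652.00 total_interest=$2.00
After 6 (deposit($100)): balance=$1752.00 total_interest=$2.00

Answer: 1752.00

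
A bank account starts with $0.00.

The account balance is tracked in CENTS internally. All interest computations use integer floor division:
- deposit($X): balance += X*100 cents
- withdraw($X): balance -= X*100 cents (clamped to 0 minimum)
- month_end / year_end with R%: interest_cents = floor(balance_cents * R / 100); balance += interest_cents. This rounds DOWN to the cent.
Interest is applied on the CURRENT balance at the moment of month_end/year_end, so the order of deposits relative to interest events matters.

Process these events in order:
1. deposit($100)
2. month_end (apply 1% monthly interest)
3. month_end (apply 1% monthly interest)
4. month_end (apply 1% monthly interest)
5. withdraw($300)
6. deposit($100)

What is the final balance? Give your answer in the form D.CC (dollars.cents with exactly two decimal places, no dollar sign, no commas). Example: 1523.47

After 1 (deposit($100)): balance=$100.00 total_interest=$0.00
After 2 (month_end (apply 1% monthly interest)): balance=$101.00 total_interest=$1.00
After 3 (month_end (apply 1% monthly interest)): balance=$102.01 total_interest=$2.01
After 4 (month_end (apply 1% monthly interest)): balance=$103.03 total_interest=$3.03
After 5 (withdraw($300)): balance=$0.00 total_interest=$3.03
After 6 (deposit($100)): balance=$100.00 total_interest=$3.03

Answer: 100.00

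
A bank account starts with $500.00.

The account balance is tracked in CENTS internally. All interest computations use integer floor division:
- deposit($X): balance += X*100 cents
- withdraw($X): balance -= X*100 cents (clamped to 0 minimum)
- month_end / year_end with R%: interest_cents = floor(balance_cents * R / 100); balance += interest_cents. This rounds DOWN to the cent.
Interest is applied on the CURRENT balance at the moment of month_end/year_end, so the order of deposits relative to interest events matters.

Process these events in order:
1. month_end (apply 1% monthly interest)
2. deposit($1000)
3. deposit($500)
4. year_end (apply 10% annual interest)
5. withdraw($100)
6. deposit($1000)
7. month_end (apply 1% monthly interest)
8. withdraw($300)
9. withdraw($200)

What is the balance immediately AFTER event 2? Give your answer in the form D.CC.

Answer: 1505.00

Derivation:
After 1 (month_end (apply 1% monthly interest)): balance=$505.00 total_interest=$5.00
After 2 (deposit($1000)): balance=$1505.00 total_interest=$5.00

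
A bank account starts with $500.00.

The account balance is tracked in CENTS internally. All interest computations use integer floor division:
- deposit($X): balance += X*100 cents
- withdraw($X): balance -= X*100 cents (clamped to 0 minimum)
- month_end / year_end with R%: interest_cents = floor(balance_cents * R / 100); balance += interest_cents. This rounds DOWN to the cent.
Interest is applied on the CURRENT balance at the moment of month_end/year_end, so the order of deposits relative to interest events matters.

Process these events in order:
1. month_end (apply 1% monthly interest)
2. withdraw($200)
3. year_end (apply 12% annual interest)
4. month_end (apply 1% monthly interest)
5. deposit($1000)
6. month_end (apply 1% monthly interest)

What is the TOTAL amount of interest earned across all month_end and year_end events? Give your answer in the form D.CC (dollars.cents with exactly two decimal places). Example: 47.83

Answer: 58.46

Derivation:
After 1 (month_end (apply 1% monthly interest)): balance=$505.00 total_interest=$5.00
After 2 (withdraw($200)): balance=$305.00 total_interest=$5.00
After 3 (year_end (apply 12% annual interest)): balance=$341.60 total_interest=$41.60
After 4 (month_end (apply 1% monthly interest)): balance=$345.01 total_interest=$45.01
After 5 (deposit($1000)): balance=$1345.01 total_interest=$45.01
After 6 (month_end (apply 1% monthly interest)): balance=$1358.46 total_interest=$58.46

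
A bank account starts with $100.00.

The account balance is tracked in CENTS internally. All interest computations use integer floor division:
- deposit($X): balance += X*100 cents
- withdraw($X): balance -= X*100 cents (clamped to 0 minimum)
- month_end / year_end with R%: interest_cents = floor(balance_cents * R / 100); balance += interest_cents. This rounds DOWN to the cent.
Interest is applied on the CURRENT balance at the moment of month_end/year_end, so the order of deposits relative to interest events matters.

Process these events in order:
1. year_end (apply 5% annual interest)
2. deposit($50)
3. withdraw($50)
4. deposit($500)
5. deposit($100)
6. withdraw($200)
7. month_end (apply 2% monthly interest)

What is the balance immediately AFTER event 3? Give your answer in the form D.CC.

Answer: 105.00

Derivation:
After 1 (year_end (apply 5% annual interest)): balance=$105.00 total_interest=$5.00
After 2 (deposit($50)): balance=$155.00 total_interest=$5.00
After 3 (withdraw($50)): balance=$105.00 total_interest=$5.00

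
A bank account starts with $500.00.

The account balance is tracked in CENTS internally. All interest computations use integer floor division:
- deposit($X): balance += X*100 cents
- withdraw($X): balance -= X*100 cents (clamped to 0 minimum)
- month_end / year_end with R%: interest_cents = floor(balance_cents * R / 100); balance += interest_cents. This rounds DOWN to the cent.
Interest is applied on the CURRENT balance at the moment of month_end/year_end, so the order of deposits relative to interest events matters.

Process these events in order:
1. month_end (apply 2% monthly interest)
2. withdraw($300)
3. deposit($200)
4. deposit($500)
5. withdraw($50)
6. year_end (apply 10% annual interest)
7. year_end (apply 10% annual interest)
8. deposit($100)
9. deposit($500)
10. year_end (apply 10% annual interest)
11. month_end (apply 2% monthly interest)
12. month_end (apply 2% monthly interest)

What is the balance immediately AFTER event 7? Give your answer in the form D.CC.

Answer: 1040.60

Derivation:
After 1 (month_end (apply 2% monthly interest)): balance=$510.00 total_interest=$10.00
After 2 (withdraw($300)): balance=$210.00 total_interest=$10.00
After 3 (deposit($200)): balance=$410.00 total_interest=$10.00
After 4 (deposit($500)): balance=$910.00 total_interest=$10.00
After 5 (withdraw($50)): balance=$860.00 total_interest=$10.00
After 6 (year_end (apply 10% annual interest)): balance=$946.00 total_interest=$96.00
After 7 (year_end (apply 10% annual interest)): balance=$1040.60 total_interest=$190.60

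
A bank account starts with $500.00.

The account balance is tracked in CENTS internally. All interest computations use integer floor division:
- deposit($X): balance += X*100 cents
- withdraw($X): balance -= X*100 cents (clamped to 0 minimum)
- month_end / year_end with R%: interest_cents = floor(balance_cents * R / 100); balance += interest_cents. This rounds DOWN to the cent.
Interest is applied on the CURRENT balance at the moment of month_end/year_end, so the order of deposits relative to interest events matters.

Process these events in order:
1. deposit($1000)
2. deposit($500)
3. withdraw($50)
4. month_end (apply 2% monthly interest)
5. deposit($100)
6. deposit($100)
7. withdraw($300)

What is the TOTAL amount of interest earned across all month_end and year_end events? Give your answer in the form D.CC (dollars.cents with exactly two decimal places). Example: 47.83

After 1 (deposit($1000)): balance=$1500.00 total_interest=$0.00
After 2 (deposit($500)): balance=$2000.00 total_interest=$0.00
After 3 (withdraw($50)): balance=$1950.00 total_interest=$0.00
After 4 (month_end (apply 2% monthly interest)): balance=$1989.00 total_interest=$39.00
After 5 (deposit($100)): balance=$2089.00 total_interest=$39.00
After 6 (deposit($100)): balance=$2189.00 total_interest=$39.00
After 7 (withdraw($300)): balance=$1889.00 total_interest=$39.00

Answer: 39.00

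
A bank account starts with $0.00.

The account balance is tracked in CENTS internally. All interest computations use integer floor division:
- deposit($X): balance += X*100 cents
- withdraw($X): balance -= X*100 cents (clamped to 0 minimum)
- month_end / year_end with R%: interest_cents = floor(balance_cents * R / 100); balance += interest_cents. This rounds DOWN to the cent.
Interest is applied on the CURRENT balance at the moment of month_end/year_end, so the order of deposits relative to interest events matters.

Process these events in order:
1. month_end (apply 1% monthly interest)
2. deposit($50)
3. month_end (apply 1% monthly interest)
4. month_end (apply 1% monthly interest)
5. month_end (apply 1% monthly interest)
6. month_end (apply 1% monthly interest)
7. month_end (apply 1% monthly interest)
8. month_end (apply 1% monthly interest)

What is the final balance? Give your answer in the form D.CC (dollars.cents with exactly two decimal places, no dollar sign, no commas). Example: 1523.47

After 1 (month_end (apply 1% monthly interest)): balance=$0.00 total_interest=$0.00
After 2 (deposit($50)): balance=$50.00 total_interest=$0.00
After 3 (month_end (apply 1% monthly interest)): balance=$50.50 total_interest=$0.50
After 4 (month_end (apply 1% monthly interest)): balance=$51.00 total_interest=$1.00
After 5 (month_end (apply 1% monthly interest)): balance=$51.51 total_interest=$1.51
After 6 (month_end (apply 1% monthly interest)): balance=$52.02 total_interest=$2.02
After 7 (month_end (apply 1% monthly interest)): balance=$52.54 total_interest=$2.54
After 8 (month_end (apply 1% monthly interest)): balance=$53.06 total_interest=$3.06

Answer: 53.06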